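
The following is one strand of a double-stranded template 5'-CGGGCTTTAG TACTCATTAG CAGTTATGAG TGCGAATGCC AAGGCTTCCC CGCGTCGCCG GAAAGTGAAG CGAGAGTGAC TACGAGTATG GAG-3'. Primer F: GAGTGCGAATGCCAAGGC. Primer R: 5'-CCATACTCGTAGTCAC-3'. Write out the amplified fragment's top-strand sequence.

The forward primer matches the template at positions 28–45.
Taking the reverse complement of CCATACTCGTAGTCAC gives GTGACTACGAGTATGG, found at positions 76–91 on the template; the primer anneals here to the top strand with its 3' end pointing upstream.
The product is the template from position 28 through 91 (64 bp).

5'-GAGTGCGAATGCCAAGGCTTCCCCGCGTCGCCGGAAAGTGAAGCGAGAGTGACTACGAGTATGG-3'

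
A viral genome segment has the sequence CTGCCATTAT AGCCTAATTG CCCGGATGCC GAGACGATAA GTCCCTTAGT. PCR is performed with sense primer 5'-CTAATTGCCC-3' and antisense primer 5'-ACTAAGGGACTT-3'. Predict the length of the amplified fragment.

Forward primer CTAATTGCCC is found on the top strand at positions 14–23.
Reverse complement of the reverse primer: AAGTCCCTTAGT. This occurs on the top strand at positions 39–50.
The product runs from position 14 to position 50, so its length is 50 − 14 + 1 = 37 bp.

37 bp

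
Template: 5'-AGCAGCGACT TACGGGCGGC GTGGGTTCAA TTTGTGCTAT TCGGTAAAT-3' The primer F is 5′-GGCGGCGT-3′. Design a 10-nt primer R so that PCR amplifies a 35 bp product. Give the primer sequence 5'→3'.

The forward primer binds at positions 15–22, so a 35 bp product ends at position 15 + 35 − 1 = 49.
The reverse primer anneals to the top strand over positions 40–49, i.e. to TTCGGTAAAT.
Its sequence written 5'→3' is the reverse complement: ATTTACCGAA.

5'-ATTTACCGAA-3'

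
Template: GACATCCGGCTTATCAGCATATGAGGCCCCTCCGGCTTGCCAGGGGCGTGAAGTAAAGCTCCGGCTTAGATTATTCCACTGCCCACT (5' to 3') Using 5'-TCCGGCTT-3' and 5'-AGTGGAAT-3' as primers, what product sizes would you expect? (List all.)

The forward primer TCCGGCTT matches the top strand at positions 5–12, 31–38, 60–67.
The reverse primer's reverse complement is ATTCCACT, matching at positions 73–80.
Each forward site pairs with the reverse site to give a product ending at position 80: sizes 76, 50, 21 bp.

76 bp, 50 bp, 21 bp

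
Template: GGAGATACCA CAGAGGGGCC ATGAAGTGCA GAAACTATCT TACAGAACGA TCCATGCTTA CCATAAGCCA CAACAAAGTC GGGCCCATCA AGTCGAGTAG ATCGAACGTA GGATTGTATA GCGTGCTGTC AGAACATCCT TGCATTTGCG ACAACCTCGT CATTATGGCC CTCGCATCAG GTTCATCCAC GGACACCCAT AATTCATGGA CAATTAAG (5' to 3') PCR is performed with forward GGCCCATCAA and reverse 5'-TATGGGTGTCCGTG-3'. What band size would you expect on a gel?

Forward primer GGCCCATCAA is found on the top strand at positions 82–91.
Reverse complement of the reverse primer: CACGGACACCCATA. This occurs on the top strand at positions 188–201.
Product length = (reverse-primer end) − (forward-primer start) + 1 = 201 − 82 + 1 = 120 bp.

120 bp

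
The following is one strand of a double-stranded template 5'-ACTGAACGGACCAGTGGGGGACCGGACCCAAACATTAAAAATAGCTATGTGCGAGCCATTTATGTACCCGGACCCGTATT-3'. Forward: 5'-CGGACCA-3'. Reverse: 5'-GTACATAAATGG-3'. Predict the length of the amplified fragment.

61 bp

Forward primer CGGACCA is found on the top strand at positions 7–13.
The reverse primer's reverse complement is CCATTTATGTAC, which matches the template at positions 56–67.
Product length = (reverse-primer end) − (forward-primer start) + 1 = 67 − 7 + 1 = 61 bp.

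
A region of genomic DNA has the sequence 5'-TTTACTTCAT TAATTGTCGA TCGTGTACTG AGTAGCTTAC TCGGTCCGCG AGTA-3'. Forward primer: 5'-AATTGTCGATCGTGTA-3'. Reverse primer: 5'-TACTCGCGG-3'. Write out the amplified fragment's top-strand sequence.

5'-AATTGTCGATCGTGTACTGAGTAGCTTACTCGGTCCGCGAGTA-3'

The forward primer matches the template at positions 12–27.
Taking the reverse complement of TACTCGCGG gives CCGCGAGTA, found at positions 46–54 on the template; the primer anneals here to the top strand with its 3' end pointing upstream.
The product is the template from position 12 through 54 (43 bp).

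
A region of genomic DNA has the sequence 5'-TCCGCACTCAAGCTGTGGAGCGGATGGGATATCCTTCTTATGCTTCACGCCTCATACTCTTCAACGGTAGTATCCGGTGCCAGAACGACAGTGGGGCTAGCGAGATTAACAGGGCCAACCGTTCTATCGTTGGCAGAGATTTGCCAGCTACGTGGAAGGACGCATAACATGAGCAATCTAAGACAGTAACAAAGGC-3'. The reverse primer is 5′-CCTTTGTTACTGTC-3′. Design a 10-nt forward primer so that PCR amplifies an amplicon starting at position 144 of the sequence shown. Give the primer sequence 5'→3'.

5'-CCAGCTACGT-3'

The reverse primer's reverse complement GACAGTAACAAAGG matches the template at positions 182–195; the product starts at position 144.
The forward primer is identical to the top strand over positions 144–153: CCAGCTACGT.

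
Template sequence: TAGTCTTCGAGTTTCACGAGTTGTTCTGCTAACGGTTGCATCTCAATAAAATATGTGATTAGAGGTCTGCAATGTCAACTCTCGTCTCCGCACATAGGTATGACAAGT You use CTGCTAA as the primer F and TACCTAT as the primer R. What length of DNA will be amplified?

Scanning the template, CTGCTAA occurs at positions 26–32; this primer anneals to the bottom strand there with its 3' end pointing downstream.
Reverse complement of the reverse primer: ATAGGTA. This occurs on the top strand at positions 94–100.
Amplicon spans positions 26–100: 75 bp.

75 bp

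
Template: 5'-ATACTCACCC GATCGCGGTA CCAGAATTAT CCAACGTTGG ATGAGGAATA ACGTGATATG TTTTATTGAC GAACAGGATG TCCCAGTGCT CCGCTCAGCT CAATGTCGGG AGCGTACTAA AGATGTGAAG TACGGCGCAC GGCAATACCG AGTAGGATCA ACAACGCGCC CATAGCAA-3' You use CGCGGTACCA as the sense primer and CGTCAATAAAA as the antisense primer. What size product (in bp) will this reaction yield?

58 bp

Forward primer CGCGGTACCA is found on the top strand at positions 14–23.
Taking the reverse complement of CGTCAATAAAA gives TTTTATTGACG, found at positions 61–71 on the template; the primer anneals here to the top strand with its 3' end pointing upstream.
The product runs from position 14 to position 71, so its length is 71 − 14 + 1 = 58 bp.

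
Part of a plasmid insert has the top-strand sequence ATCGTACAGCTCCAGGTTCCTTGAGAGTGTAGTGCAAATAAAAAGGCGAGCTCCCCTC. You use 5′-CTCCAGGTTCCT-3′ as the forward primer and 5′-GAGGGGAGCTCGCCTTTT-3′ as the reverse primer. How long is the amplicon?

49 bp

Scanning the template, CTCCAGGTTCCT occurs at positions 10–21; this primer anneals to the bottom strand there with its 3' end pointing downstream.
Reverse complement of the reverse primer: AAAAGGCGAGCTCCCCTC. This occurs on the top strand at positions 41–58.
The product runs from position 10 to position 58, so its length is 58 − 10 + 1 = 49 bp.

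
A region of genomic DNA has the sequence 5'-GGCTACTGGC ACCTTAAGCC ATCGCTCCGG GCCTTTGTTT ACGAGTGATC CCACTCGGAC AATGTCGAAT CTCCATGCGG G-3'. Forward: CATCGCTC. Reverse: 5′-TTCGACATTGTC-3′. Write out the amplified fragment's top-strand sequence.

Scanning the template, CATCGCTC occurs at positions 20–27; this primer anneals to the bottom strand there with its 3' end pointing downstream.
Taking the reverse complement of TTCGACATTGTC gives GACAATGTCGAA, found at positions 58–69 on the template; the primer anneals here to the top strand with its 3' end pointing upstream.
The product is the template from position 20 through 69 (50 bp).

5'-CATCGCTCCGGGCCTTTGTTTACGAGTGATCCCACTCGGACAATGTCGAA-3'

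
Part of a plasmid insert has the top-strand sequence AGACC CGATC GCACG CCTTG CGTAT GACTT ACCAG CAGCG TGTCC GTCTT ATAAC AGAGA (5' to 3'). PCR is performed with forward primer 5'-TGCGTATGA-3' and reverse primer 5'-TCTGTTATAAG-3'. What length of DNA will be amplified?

Forward primer TGCGTATGA is found on the top strand at positions 19–27.
The reverse primer's reverse complement is CTTATAACAGA, which matches the template at positions 48–58.
Amplicon spans positions 19–58: 40 bp.

40 bp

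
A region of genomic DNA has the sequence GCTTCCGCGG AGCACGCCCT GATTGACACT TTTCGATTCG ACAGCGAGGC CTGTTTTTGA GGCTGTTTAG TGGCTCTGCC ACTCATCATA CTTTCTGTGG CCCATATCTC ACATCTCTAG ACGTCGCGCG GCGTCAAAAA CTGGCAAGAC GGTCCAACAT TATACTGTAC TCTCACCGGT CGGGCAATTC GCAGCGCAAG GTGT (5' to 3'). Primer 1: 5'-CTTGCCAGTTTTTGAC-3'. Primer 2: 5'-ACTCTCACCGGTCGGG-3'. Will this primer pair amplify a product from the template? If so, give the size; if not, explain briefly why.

Primer 1 (CTTGCCAGTTTTTGAC) has reverse complement GTCAAAAACTGGCAAG, which matches the top strand at positions 133–148; primer 1 anneals to the top strand there with its 3' end pointing upstream toward position 133.
Primer 2 (ACTCTCACCGGTCGGG) matches the top strand directly at positions 169–184; it anneals to the bottom strand with its 3' end pointing downstream toward position 184.
The 3' ends diverge (primer 1 extends toward position 1, primer 2 toward position 204), so the primers never converge on a shared product.

No product — the primers' 3' ends point away from each other.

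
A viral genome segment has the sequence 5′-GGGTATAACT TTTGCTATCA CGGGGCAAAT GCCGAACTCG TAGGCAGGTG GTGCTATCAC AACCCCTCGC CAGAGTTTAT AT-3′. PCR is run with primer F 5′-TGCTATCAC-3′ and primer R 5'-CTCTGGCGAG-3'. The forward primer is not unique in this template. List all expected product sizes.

63 bp, 24 bp

The forward primer TGCTATCAC matches the top strand at positions 13–21, 52–60.
The reverse primer's reverse complement is CTCGCCAGAG, matching at positions 66–75.
Each forward site pairs with the reverse site to give a product ending at position 75: sizes 63, 24 bp.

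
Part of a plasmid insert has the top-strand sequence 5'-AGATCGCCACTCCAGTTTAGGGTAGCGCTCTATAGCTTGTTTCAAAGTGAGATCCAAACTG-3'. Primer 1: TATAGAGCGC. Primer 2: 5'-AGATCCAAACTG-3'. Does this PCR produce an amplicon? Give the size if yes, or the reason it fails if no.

Primer 1 (TATAGAGCGC) has reverse complement GCGCTCTATA, which matches the top strand at positions 25–34; primer 1 anneals to the top strand there with its 3' end pointing upstream toward position 25.
Primer 2 (AGATCCAAACTG) matches the top strand directly at positions 50–61; it anneals to the bottom strand with its 3' end pointing downstream toward position 61.
The 3' ends diverge (primer 1 extends toward position 1, primer 2 toward position 61), so the primers never converge on a shared product.

No product — the primers' 3' ends point away from each other.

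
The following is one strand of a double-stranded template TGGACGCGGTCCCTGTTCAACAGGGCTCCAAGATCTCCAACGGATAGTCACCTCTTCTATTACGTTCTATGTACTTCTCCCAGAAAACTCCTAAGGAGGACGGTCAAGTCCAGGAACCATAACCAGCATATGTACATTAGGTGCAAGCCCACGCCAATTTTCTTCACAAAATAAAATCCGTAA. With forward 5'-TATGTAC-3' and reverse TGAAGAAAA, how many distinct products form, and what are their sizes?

The forward primer TATGTAC matches the top strand at positions 68–74, 129–135.
The reverse primer's reverse complement is TTTTCTTCA, matching at positions 158–166.
Each forward site pairs with the reverse site to give a product ending at position 166: sizes 99, 38 bp.

Two products: 99 bp, 38 bp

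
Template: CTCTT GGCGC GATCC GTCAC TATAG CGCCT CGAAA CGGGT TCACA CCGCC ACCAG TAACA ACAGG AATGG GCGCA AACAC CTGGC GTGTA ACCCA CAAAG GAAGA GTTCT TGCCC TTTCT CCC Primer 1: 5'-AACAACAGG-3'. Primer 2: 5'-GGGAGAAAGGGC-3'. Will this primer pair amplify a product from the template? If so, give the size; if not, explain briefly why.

Yes — a 67 bp product.

Primer 1 (AACAACAGG) matches the top strand at positions 57–65; it acts as a forward primer.
Primer 2's reverse complement is GCCCTTTCTCCC, matching the top strand at positions 112–123; it acts as a reverse primer.
The 3' ends face each other across positions 57–123, giving a 67 bp product.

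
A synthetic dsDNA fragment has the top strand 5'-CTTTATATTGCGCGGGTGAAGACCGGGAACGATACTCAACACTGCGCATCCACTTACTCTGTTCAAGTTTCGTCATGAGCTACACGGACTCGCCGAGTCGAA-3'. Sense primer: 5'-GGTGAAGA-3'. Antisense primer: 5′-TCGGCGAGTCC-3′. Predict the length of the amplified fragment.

82 bp

The forward primer matches the template at positions 15–22.
Taking the reverse complement of TCGGCGAGTCC gives GGACTCGCCGA, found at positions 86–96 on the template; the primer anneals here to the top strand with its 3' end pointing upstream.
Amplicon spans positions 15–96: 82 bp.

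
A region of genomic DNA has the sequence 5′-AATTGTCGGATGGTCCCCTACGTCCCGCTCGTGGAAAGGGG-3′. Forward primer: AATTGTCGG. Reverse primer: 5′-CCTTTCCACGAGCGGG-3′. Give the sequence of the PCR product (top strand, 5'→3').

The forward primer matches the template at positions 1–9.
Reverse complement of the reverse primer: CCCGCTCGTGGAAAGG. This occurs on the top strand at positions 24–39.
The product is the template from position 1 through 39 (39 bp).

5'-AATTGTCGGATGGTCCCCTACGTCCCGCTCGTGGAAAGG-3'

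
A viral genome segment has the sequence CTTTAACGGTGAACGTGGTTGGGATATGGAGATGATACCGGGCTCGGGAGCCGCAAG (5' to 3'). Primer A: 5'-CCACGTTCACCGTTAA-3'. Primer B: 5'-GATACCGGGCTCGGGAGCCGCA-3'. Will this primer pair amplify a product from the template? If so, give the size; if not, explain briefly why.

No product — the primers' 3' ends point away from each other.

Primer A (CCACGTTCACCGTTAA) has reverse complement TTAACGGTGAACGTGG, which matches the top strand at positions 3–18; primer A anneals to the top strand there with its 3' end pointing upstream toward position 3.
Primer B (GATACCGGGCTCGGGAGCCGCA) matches the top strand directly at positions 34–55; it anneals to the bottom strand with its 3' end pointing downstream toward position 55.
The 3' ends diverge (primer A extends toward position 1, primer B toward position 57), so the primers never converge on a shared product.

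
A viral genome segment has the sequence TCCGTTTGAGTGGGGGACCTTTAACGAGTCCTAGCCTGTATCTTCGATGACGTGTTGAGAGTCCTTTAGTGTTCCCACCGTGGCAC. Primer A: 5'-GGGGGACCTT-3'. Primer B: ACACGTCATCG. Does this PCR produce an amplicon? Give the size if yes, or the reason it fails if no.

Primer A (GGGGGACCTT) matches the top strand at positions 12–21; it acts as a forward primer.
Primer B's reverse complement is CGATGACGTGT, matching the top strand at positions 45–55; it acts as a reverse primer.
The 3' ends face each other across positions 12–55, giving a 44 bp product.

Yes — a 44 bp product.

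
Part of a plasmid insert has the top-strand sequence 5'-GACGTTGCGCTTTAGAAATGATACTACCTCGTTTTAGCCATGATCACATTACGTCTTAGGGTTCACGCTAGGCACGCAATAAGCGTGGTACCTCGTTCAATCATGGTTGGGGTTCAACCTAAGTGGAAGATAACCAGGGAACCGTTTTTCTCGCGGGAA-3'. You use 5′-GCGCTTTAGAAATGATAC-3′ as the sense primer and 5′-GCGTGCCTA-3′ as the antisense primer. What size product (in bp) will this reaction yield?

71 bp

The forward primer matches the template at positions 7–24.
Reverse complement of the reverse primer: TAGGCACGC. This occurs on the top strand at positions 69–77.
Product length = (reverse-primer end) − (forward-primer start) + 1 = 77 − 7 + 1 = 71 bp.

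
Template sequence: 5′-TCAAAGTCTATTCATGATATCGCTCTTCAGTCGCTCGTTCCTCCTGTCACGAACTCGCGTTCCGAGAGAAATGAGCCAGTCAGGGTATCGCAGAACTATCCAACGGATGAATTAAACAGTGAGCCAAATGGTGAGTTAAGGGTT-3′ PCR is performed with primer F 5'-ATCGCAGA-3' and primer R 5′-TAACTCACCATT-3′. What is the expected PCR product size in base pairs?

Forward primer ATCGCAGA is found on the top strand at positions 87–94.
Taking the reverse complement of TAACTCACCATT gives AATGGTGAGTTA, found at positions 127–138 on the template; the primer anneals here to the top strand with its 3' end pointing upstream.
Product length = (reverse-primer end) − (forward-primer start) + 1 = 138 − 87 + 1 = 52 bp.

52 bp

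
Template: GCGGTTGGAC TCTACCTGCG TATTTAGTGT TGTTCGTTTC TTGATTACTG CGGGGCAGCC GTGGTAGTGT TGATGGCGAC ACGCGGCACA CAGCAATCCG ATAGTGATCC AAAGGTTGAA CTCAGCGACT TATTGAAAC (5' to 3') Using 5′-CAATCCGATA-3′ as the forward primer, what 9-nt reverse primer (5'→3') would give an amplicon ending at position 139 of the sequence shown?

5'-GTTTCAATA-3'

The forward primer binds at positions 94–103; the product's 3' end on the top strand is position 139.
The reverse primer anneals to the top strand over positions 131–139, i.e. to TATTGAAAC.
Its sequence written 5'→3' is the reverse complement: GTTTCAATA.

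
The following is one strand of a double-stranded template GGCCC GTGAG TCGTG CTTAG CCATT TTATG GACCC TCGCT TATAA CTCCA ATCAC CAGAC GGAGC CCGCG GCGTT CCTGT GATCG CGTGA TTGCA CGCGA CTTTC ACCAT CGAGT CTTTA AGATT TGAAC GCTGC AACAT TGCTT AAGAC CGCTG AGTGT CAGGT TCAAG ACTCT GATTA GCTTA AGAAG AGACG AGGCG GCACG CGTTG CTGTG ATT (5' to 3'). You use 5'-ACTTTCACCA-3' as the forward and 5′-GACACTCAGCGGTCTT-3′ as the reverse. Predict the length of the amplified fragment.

The forward primer matches the template at positions 100–109.
The reverse primer's reverse complement is AAGACCGCTGAGTGTC, which matches the template at positions 146–161.
Amplicon spans positions 100–161: 62 bp.

62 bp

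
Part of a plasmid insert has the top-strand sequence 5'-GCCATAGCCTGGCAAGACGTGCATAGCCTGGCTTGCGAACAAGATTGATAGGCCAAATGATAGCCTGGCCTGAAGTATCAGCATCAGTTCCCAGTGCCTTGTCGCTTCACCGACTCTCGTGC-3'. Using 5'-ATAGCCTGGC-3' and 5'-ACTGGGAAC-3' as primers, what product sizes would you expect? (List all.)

92 bp, 73 bp, 36 bp

The forward primer ATAGCCTGGC matches the top strand at positions 4–13, 23–32, 60–69.
The reverse primer's reverse complement is GTTCCCAGT, matching at positions 87–95.
Each forward site pairs with the reverse site to give a product ending at position 95: sizes 92, 73, 36 bp.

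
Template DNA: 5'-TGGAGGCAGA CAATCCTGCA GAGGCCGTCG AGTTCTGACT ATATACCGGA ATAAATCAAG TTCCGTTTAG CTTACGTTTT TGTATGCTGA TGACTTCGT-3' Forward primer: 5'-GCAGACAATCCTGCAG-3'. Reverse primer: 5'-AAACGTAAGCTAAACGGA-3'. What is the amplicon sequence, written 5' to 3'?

5'-GCAGACAATCCTGCAGAGGCCGTCGAGTTCTGACTATATACCGGAATAAATCAAGTTCCGTTTAGCTTACGTTT-3'

The forward primer matches the template at positions 6–21.
The reverse primer's reverse complement is TCCGTTTAGCTTACGTTT, which matches the template at positions 62–79.
The product is the template from position 6 through 79 (74 bp).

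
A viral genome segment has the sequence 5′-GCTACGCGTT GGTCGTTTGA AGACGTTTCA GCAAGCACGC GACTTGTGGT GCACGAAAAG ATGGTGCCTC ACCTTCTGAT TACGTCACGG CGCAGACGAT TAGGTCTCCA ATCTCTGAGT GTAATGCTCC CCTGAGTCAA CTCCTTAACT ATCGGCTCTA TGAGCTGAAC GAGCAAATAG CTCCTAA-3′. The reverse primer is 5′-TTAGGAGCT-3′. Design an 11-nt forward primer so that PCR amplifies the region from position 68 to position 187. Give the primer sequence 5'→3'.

5'-CTCACCTTCTG-3'

The reverse primer's reverse complement AGCTCCTAA matches the template at positions 179–187; the product starts at position 68.
The forward primer is identical to the top strand over positions 68–78: CTCACCTTCTG.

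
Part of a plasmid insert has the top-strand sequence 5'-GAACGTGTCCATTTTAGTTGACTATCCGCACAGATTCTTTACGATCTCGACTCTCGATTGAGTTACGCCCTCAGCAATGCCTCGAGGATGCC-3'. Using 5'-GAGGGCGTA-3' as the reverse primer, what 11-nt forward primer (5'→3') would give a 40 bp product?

The reverse primer's reverse complement TACGCCCTC matches the template at positions 64–72, so the product ends at position 72.
A 40 bp product then starts at position 72 − 40 + 1 = 33.
The forward primer is identical to the top strand there: GATTCTTTACG.

5'-GATTCTTTACG-3'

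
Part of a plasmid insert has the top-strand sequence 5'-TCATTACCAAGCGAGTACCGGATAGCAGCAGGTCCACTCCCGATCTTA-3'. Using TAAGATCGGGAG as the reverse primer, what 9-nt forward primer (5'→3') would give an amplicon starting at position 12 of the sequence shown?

5'-CGAGTACCG-3'

The reverse primer's reverse complement CTCCCGATCTTA matches the template at positions 37–48; the product starts at position 12.
The forward primer is identical to the top strand over positions 12–20: CGAGTACCG.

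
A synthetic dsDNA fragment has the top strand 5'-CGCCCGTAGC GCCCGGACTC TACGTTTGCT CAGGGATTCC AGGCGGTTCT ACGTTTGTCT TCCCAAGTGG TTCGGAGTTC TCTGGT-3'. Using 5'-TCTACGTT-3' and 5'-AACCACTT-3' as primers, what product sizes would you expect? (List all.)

54 bp, 25 bp

The forward primer TCTACGTT matches the top strand at positions 19–26, 48–55.
The reverse primer's reverse complement is AAGTGGTT, matching at positions 65–72.
Each forward site pairs with the reverse site to give a product ending at position 72: sizes 54, 25 bp.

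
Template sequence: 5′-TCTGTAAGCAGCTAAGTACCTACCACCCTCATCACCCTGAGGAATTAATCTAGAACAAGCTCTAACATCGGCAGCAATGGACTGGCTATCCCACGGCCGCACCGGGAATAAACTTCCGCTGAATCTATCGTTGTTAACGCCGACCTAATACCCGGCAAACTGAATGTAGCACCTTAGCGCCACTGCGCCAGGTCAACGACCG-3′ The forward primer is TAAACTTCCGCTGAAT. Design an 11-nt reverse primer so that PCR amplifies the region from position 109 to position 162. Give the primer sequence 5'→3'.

5'-CAGTTTGCCGG-3'

The product's 3' end on the top strand is position 162.
The reverse primer anneals to the top strand over positions 152–162, i.e. to CCGGCAAACTG.
Its sequence written 5'→3' is the reverse complement: CAGTTTGCCGG.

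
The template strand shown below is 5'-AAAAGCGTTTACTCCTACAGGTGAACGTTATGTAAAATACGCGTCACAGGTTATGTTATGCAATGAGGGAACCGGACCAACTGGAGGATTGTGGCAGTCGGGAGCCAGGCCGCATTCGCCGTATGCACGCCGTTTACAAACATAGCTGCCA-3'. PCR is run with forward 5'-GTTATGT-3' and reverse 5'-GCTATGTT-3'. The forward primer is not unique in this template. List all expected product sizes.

120 bp, 97 bp

The forward primer GTTATGT matches the top strand at positions 27–33, 50–56.
The reverse primer's reverse complement is AACATAGC, matching at positions 139–146.
Each forward site pairs with the reverse site to give a product ending at position 146: sizes 120, 97 bp.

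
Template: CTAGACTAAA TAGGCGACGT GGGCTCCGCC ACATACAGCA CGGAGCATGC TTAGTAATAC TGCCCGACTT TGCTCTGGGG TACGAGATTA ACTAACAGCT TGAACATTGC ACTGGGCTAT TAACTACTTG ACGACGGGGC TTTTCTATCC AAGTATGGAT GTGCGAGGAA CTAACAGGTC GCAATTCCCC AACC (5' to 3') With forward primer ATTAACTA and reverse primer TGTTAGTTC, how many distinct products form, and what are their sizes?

The forward primer ATTAACTA matches the top strand at positions 87–94, 119–126.
The reverse primer's reverse complement is GAACTAACA, matching at positions 168–176.
Each forward site pairs with the reverse site to give a product ending at position 176: sizes 90, 58 bp.

Two products: 90 bp, 58 bp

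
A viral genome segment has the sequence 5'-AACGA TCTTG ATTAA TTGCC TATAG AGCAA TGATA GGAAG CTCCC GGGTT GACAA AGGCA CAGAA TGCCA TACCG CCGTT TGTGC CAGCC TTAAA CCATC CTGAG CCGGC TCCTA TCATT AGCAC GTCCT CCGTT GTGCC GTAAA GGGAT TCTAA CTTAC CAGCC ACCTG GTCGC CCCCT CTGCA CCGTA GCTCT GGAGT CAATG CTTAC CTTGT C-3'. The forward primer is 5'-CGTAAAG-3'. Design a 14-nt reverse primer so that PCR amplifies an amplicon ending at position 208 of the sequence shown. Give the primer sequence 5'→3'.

The forward primer binds at positions 140–146; the product's 3' end on the top strand is position 208.
The reverse primer anneals to the top strand over positions 195–208, i.e. to TGGAGTCAATGCTT.
Its sequence written 5'→3' is the reverse complement: AAGCATTGACTCCA.

5'-AAGCATTGACTCCA-3'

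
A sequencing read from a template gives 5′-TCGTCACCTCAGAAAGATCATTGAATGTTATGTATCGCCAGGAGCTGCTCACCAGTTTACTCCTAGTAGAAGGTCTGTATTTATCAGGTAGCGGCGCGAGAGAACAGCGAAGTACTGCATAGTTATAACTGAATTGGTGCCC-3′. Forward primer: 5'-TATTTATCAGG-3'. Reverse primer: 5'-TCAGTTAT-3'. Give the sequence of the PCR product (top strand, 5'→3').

The forward primer matches the template at positions 78–88.
The reverse primer's reverse complement is ATAACTGA, which matches the template at positions 125–132.
The product is the template from position 78 through 132 (55 bp).

5'-TATTTATCAGGTAGCGGCGCGAGAGAACAGCGAAGTACTGCATAGTTATAACTGA-3'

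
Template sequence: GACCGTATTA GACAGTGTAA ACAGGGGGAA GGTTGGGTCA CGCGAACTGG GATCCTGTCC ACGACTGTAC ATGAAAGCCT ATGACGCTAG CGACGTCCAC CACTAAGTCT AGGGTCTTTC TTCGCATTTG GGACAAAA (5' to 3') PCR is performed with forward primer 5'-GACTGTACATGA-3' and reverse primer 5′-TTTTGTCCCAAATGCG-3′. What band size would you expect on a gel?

76 bp

Forward primer GACTGTACATGA is found on the top strand at positions 63–74.
Reverse complement of the reverse primer: CGCATTTGGGACAAAA. This occurs on the top strand at positions 123–138.
Product length = (reverse-primer end) − (forward-primer start) + 1 = 138 − 63 + 1 = 76 bp.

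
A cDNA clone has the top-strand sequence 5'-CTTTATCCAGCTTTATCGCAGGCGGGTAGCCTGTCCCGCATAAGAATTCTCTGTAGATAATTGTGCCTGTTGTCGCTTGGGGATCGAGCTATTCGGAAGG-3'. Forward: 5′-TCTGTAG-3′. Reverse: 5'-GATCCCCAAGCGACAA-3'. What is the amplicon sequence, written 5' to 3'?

5'-TCTGTAGATAATTGTGCCTGTTGTCGCTTGGGGATC-3'

Forward primer TCTGTAG is found on the top strand at positions 50–56.
The reverse primer's reverse complement is TTGTCGCTTGGGGATC, which matches the template at positions 70–85.
The product is the template from position 50 through 85 (36 bp).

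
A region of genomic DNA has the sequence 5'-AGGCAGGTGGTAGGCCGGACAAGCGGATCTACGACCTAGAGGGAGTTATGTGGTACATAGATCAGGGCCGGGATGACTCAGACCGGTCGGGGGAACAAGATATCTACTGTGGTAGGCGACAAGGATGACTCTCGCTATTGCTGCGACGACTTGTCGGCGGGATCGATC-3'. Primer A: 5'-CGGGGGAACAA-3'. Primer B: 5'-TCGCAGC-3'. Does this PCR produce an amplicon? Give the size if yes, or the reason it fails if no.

Yes — a 59 bp product.

Primer A (CGGGGGAACAA) matches the top strand at positions 88–98; it acts as a forward primer.
Primer B's reverse complement is GCTGCGA, matching the top strand at positions 140–146; it acts as a reverse primer.
The 3' ends face each other across positions 88–146, giving a 59 bp product.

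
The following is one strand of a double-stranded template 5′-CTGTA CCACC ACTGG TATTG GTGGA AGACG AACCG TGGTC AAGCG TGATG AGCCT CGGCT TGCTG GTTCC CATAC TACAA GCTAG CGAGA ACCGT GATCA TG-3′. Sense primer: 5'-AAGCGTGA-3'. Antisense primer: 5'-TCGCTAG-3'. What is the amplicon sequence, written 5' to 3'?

5'-AAGCGTGATGAGCCTCGGCTTGCTGGTTCCCATACTACAAGCTAGCGA-3'

Scanning the template, AAGCGTGA occurs at positions 41–48; this primer anneals to the bottom strand there with its 3' end pointing downstream.
Reverse complement of the reverse primer: CTAGCGA. This occurs on the top strand at positions 82–88.
The product is the template from position 41 through 88 (48 bp).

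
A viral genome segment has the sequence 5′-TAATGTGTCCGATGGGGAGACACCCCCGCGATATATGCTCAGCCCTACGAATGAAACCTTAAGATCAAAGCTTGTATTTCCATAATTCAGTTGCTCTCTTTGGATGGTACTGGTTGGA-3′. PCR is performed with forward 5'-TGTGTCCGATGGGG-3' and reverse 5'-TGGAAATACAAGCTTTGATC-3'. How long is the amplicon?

79 bp

Scanning the template, TGTGTCCGATGGGG occurs at positions 4–17; this primer anneals to the bottom strand there with its 3' end pointing downstream.
Taking the reverse complement of TGGAAATACAAGCTTTGATC gives GATCAAAGCTTGTATTTCCA, found at positions 63–82 on the template; the primer anneals here to the top strand with its 3' end pointing upstream.
The product runs from position 4 to position 82, so its length is 82 − 4 + 1 = 79 bp.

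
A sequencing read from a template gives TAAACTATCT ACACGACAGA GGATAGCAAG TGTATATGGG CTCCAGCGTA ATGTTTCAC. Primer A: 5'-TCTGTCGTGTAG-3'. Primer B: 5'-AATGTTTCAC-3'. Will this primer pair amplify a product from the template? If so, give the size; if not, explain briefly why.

Primer A (TCTGTCGTGTAG) has reverse complement CTACACGACAGA, which matches the top strand at positions 9–20; primer A anneals to the top strand there with its 3' end pointing upstream toward position 9.
Primer B (AATGTTTCAC) matches the top strand directly at positions 50–59; it anneals to the bottom strand with its 3' end pointing downstream toward position 59.
The 3' ends diverge (primer A extends toward position 1, primer B toward position 59), so the primers never converge on a shared product.

No product — the primers' 3' ends point away from each other.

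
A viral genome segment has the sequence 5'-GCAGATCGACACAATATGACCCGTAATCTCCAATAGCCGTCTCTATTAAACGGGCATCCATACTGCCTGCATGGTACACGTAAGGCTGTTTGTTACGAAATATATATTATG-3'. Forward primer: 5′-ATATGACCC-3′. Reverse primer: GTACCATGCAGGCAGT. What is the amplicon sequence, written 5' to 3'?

The forward primer matches the template at positions 14–22.
The reverse primer's reverse complement is ACTGCCTGCATGGTAC, which matches the template at positions 62–77.
The product is the template from position 14 through 77 (64 bp).

5'-ATATGACCCGTAATCTCCAATAGCCGTCTCTATTAAACGGGCATCCATACTGCCTGCATGGTAC-3'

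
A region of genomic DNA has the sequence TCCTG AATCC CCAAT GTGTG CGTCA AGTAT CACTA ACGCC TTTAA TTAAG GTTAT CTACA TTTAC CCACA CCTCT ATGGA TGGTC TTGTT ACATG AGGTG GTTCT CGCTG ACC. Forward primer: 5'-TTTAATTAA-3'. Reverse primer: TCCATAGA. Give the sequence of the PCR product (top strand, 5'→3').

Forward primer TTTAATTAA is found on the top strand at positions 41–49.
Taking the reverse complement of TCCATAGA gives TCTATGGA, found at positions 73–80 on the template; the primer anneals here to the top strand with its 3' end pointing upstream.
The product is the template from position 41 through 80 (40 bp).

5'-TTTAATTAAGGTTATCTACATTTACCCACACCTCTATGGA-3'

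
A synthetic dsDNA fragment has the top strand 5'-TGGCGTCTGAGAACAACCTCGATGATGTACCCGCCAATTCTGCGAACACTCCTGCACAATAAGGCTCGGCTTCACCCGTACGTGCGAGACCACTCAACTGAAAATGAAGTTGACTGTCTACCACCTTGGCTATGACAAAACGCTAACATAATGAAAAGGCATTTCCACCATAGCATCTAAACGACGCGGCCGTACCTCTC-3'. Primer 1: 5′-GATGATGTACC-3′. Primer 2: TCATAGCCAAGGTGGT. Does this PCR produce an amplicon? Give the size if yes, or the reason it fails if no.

Yes — a 115 bp product.

Primer 1 (GATGATGTACC) matches the top strand at positions 21–31; it acts as a forward primer.
Primer 2's reverse complement is ACCACCTTGGCTATGA, matching the top strand at positions 120–135; it acts as a reverse primer.
The 3' ends face each other across positions 21–135, giving a 115 bp product.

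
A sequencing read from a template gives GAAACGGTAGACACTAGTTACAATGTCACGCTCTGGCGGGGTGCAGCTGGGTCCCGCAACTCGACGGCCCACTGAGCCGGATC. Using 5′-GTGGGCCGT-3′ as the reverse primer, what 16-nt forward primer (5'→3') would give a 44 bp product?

5'-CGCTCTGGCGGGGTGC-3'

The reverse primer's reverse complement ACGGCCCAC matches the template at positions 64–72, so the product ends at position 72.
A 44 bp product then starts at position 72 − 44 + 1 = 29.
The forward primer is identical to the top strand there: CGCTCTGGCGGGGTGC.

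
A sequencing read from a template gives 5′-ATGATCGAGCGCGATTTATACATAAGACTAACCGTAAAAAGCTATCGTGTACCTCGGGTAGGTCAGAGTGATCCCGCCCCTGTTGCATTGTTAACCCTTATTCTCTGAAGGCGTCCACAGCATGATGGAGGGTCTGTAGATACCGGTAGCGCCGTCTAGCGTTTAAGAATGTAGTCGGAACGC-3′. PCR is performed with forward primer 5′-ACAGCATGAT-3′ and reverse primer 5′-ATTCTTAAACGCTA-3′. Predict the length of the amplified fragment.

54 bp

Forward primer ACAGCATGAT is found on the top strand at positions 117–126.
Reverse complement of the reverse primer: TAGCGTTTAAGAAT. This occurs on the top strand at positions 157–170.
Amplicon spans positions 117–170: 54 bp.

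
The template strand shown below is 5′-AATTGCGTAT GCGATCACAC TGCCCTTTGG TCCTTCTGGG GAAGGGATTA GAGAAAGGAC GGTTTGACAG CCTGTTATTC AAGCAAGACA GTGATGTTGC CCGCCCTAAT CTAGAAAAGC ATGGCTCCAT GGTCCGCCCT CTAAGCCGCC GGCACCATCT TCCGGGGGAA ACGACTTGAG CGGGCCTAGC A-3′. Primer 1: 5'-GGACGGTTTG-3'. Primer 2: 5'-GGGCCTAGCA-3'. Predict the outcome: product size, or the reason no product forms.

Primer 1 (GGACGGTTTG) matches the top strand at positions 57–66 (3' end points downstream).
Primer 2 (GGGCCTAGCA) also matches the top strand directly, at positions 182–191 — its reverse complement TGCTAGGCCC is not present.
Both primers anneal to the bottom strand with 3' ends pointing the same way, so neither can prime synthesis back toward the other.

No product — both primers anneal to the same strand and extend in the same direction.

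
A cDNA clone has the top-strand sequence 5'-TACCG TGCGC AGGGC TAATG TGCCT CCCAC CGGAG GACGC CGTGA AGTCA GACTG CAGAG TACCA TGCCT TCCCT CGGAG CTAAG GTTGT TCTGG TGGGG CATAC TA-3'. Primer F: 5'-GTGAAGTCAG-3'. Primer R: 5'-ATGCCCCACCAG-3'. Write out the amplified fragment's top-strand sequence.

5'-GTGAAGTCAGACTGCAGAGTACCATGCCTTCCCTCGGAGCTAAGGTTGTTCTGGTGGGGCAT-3'

Forward primer GTGAAGTCAG is found on the top strand at positions 42–51.
Reverse complement of the reverse primer: CTGGTGGGGCAT. This occurs on the top strand at positions 92–103.
The product is the template from position 42 through 103 (62 bp).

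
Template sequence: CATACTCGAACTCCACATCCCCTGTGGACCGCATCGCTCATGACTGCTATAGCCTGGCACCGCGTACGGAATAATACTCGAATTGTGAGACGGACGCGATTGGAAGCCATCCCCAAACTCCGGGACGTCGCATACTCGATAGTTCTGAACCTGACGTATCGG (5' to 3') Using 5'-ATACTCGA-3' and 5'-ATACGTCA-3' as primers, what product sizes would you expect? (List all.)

The forward primer ATACTCGA matches the top strand at positions 2–9, 74–81, 132–139.
The reverse primer's reverse complement is TGACGTAT, matching at positions 152–159.
Each forward site pairs with the reverse site to give a product ending at position 159: sizes 158, 86, 28 bp.

158 bp, 86 bp, 28 bp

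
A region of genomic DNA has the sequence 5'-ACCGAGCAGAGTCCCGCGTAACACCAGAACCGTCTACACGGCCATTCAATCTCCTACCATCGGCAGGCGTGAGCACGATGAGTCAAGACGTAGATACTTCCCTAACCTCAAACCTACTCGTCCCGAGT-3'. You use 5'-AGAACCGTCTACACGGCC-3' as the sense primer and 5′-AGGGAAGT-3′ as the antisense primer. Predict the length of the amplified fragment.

Forward primer AGAACCGTCTACACGGCC is found on the top strand at positions 26–43.
The reverse primer's reverse complement is ACTTCCCT, which matches the template at positions 96–103.
Amplicon spans positions 26–103: 78 bp.

78 bp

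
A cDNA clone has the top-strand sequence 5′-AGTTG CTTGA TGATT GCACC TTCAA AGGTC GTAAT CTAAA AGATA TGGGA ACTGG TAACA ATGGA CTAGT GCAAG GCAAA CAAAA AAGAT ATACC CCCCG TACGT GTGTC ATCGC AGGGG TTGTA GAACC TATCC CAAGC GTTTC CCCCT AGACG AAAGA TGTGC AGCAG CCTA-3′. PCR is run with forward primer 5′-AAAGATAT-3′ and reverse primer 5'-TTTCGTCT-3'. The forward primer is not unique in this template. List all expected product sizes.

The forward primer AAAGATAT matches the top strand at positions 39–46, 85–92.
The reverse primer's reverse complement is AGACGAAA, matching at positions 151–158.
Each forward site pairs with the reverse site to give a product ending at position 158: sizes 120, 74 bp.

120 bp, 74 bp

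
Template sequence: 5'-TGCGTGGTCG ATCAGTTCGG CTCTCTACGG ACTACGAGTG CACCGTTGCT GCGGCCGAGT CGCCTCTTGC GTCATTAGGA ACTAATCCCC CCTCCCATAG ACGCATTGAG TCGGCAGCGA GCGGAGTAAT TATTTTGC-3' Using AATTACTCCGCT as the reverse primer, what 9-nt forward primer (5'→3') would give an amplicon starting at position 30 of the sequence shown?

5'-GACTACGAG-3'

The reverse primer's reverse complement AGCGGAGTAATT matches the template at positions 120–131; the product starts at position 30.
The forward primer is identical to the top strand over positions 30–38: GACTACGAG.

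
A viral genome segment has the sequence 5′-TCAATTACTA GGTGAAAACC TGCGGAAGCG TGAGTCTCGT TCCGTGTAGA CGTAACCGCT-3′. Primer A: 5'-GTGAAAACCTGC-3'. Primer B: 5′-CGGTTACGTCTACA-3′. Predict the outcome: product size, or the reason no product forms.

Primer A (GTGAAAACCTGC) matches the top strand at positions 12–23; it acts as a forward primer.
Primer B's reverse complement is TGTAGACGTAACCG, matching the top strand at positions 45–58; it acts as a reverse primer.
The 3' ends face each other across positions 12–58, giving a 47 bp product.

Yes — a 47 bp product.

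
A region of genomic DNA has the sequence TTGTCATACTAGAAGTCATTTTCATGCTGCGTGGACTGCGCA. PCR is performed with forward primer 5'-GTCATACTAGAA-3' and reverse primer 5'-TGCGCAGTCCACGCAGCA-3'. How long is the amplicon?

Forward primer GTCATACTAGAA is found on the top strand at positions 3–14.
Taking the reverse complement of TGCGCAGTCCACGCAGCA gives TGCTGCGTGGACTGCGCA, found at positions 25–42 on the template; the primer anneals here to the top strand with its 3' end pointing upstream.
Amplicon spans positions 3–42: 40 bp.

40 bp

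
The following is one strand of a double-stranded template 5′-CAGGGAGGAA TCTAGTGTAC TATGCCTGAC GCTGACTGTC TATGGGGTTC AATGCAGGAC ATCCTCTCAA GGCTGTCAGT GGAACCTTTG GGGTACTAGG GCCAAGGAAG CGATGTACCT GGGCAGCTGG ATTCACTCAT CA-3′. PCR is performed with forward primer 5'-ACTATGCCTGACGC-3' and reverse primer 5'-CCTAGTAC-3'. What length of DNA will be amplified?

The forward primer matches the template at positions 19–32.
Reverse complement of the reverse primer: GTACTAGG. This occurs on the top strand at positions 93–100.
The product runs from position 19 to position 100, so its length is 100 − 19 + 1 = 82 bp.

82 bp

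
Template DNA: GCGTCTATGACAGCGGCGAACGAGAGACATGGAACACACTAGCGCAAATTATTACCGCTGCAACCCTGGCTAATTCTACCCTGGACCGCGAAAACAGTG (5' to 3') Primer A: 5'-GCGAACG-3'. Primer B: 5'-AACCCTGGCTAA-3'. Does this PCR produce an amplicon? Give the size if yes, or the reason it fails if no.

No product — both primers anneal to the same strand and extend in the same direction.

Primer A (GCGAACG) matches the top strand at positions 16–22 (3' end points downstream).
Primer B (AACCCTGGCTAA) also matches the top strand directly, at positions 62–73 — its reverse complement TTAGCCAGGGTT is not present.
Both primers anneal to the bottom strand with 3' ends pointing the same way, so neither can prime synthesis back toward the other.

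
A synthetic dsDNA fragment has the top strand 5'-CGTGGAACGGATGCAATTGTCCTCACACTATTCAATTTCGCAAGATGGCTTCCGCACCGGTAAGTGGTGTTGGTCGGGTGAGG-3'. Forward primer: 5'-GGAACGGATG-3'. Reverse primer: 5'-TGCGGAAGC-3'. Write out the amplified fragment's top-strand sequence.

5'-GGAACGGATGCAATTGTCCTCACACTATTCAATTTCGCAAGATGGCTTCCGCA-3'

Scanning the template, GGAACGGATG occurs at positions 4–13; this primer anneals to the bottom strand there with its 3' end pointing downstream.
The reverse primer's reverse complement is GCTTCCGCA, which matches the template at positions 48–56.
The product is the template from position 4 through 56 (53 bp).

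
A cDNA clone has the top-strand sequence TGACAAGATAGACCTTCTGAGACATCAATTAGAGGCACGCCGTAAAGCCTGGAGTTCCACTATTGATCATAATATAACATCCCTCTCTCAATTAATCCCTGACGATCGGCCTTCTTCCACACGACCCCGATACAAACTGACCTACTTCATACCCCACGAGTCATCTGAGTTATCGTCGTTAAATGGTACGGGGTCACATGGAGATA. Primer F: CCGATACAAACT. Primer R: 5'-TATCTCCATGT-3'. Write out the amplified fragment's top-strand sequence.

5'-CCGATACAAACTGACCTACTTCATACCCCACGAGTCATCTGAGTTATCGTCGTTAAATGGTACGGGGTCACATGGAGATA-3'

The forward primer matches the template at positions 127–138.
Taking the reverse complement of TATCTCCATGT gives ACATGGAGATA, found at positions 196–206 on the template; the primer anneals here to the top strand with its 3' end pointing upstream.
The product is the template from position 127 through 206 (80 bp).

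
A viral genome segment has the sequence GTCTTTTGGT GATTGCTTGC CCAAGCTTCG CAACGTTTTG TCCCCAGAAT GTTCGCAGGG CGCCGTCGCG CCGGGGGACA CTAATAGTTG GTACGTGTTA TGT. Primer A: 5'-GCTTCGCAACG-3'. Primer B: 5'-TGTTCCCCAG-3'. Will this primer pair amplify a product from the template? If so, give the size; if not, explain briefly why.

Primer B (TGTTCCCCAG) does not match the top strand, and its reverse complement CTGGGGAACA does not match either.
With no annealing site for primer B, no amplification occurs.

No product — primer B has no binding site in the template.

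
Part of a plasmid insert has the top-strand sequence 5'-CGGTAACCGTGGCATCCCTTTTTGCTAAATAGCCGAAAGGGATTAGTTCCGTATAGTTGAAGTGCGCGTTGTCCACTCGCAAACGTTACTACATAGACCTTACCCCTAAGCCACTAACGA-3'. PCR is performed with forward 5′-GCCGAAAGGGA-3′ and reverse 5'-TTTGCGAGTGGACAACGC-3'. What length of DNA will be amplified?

52 bp

The forward primer matches the template at positions 32–42.
The reverse primer's reverse complement is GCGTTGTCCACTCGCAAA, which matches the template at positions 66–83.
The product runs from position 32 to position 83, so its length is 83 − 32 + 1 = 52 bp.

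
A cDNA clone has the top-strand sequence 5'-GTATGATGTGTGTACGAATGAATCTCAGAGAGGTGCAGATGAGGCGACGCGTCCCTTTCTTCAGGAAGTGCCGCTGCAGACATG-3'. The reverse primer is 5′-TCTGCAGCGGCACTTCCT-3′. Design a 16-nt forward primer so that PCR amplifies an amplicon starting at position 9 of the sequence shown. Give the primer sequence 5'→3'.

The reverse primer's reverse complement AGGAAGTGCCGCTGCAGA matches the template at positions 63–80; the product starts at position 9.
The forward primer is identical to the top strand over positions 9–24: TGTGTACGAATGAATC.

5'-TGTGTACGAATGAATC-3'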